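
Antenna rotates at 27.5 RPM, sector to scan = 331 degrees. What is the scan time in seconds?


t = 331 / (27.5 * 360) * 60 = 2.01 s

2.01 s


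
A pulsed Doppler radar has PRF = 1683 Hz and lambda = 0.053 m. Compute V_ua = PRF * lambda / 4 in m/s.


V_ua = 1683 * 0.053 / 4 = 22.3 m/s

22.3 m/s


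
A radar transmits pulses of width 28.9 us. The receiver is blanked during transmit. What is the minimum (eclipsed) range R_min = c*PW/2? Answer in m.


R_min = 3e8 * 28.9e-6 / 2 = 4335.0 m

4335.0 m


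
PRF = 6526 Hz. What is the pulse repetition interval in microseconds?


PRI = 1/6526 = 0.0001532332 s = 153.2 us

153.2 us


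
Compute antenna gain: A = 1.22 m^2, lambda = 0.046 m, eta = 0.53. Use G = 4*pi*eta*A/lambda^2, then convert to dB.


G_linear = 4*pi*0.53*1.22/0.046^2 = 3839.99
G_dB = 10*log10(3839.99) = 35.8 dB

35.8 dB


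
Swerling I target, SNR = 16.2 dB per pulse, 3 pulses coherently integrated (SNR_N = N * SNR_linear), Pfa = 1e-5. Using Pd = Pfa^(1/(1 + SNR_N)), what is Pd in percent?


SNR_lin = 10^(16.2/10) = 41.68694
SNR_N = 3 * 41.68694 = 125.06082
1/(1 + SNR_N) = 1/126.06082 = 0.0079327
Pd = (1e-5)^0.0079327 = 0.91272
Pd = 91.3%

91.3%


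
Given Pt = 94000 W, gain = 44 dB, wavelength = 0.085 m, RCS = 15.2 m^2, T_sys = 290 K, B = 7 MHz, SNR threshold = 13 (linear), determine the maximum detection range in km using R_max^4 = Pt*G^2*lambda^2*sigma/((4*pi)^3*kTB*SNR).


G_lin = 10^(44/10) = 25118.864315
R^4 = 94000 * 25118.864315^2 * 0.085^2 * 15.2 / ((4*pi)^3 * 1.38e-23 * 290 * 7000000.0 * 13)
R^4 = 9.01283e21 m^4
R_max = (9.01283e21)^(1/4) = 308116.7 m = 308.1 km

308.1 km


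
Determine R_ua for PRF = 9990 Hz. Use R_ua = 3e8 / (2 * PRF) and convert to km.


R_ua = 3e8 / (2 * 9990) = 15015.0 m = 15.0 km

15.0 km


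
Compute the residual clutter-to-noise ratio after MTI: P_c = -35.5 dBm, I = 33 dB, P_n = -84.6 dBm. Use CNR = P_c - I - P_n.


CNR = -35.5 - 33 - (-84.6) = 16.1 dB

16.1 dB


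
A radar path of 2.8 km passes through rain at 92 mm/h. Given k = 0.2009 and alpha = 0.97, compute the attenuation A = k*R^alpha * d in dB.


gamma = 0.2009 * 92^0.97 = 16.138164 dB/km
A = 16.138164 * 2.8 = 45.19 dB

45.19 dB


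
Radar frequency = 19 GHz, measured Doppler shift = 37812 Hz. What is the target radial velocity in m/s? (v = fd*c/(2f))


v = 37812 * 3e8 / (2 * 19000000000.0) = 298.5 m/s

298.5 m/s


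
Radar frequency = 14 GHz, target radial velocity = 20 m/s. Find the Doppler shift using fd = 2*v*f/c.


fd = 2 * 20 * 14000000000.0 / 3e8 = 1866.7 Hz

1866.7 Hz


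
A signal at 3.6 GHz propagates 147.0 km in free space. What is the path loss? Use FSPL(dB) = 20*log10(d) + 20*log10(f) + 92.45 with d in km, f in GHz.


20*log10(147.0) = 43.35
20*log10(3.6) = 11.13
FSPL = 146.9 dB

146.9 dB


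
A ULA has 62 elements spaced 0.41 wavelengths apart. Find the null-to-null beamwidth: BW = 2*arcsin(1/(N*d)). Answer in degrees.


1/(N*d) = 1/(62*0.41) = 0.039339
BW = 2*arcsin(0.039339) = 4.5 degrees

4.5 degrees


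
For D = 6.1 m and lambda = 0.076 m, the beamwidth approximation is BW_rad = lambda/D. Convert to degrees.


BW_rad = 0.076 / 6.1 = 0.012459
BW_deg = 0.71 degrees

0.71 degrees


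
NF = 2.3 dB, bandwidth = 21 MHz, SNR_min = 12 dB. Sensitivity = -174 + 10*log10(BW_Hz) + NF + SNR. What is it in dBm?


10*log10(21000000.0) = 73.22
S = -174 + 73.22 + 2.3 + 12 = -86.5 dBm

-86.5 dBm


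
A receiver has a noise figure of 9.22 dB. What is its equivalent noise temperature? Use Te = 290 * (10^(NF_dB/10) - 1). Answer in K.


NF_lin = 10^(9.22/10) = 8.35603
Te = 290 * (8.35603 - 1) = 2133.2 K

2133.2 K


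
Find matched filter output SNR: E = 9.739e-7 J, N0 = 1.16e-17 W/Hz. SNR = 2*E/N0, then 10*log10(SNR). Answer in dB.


SNR_lin = 2 * 9.739e-7 / 1.16e-17 = 1.679e11
SNR_dB = 10*log10(1.679e11) = 112.3 dB

112.3 dB


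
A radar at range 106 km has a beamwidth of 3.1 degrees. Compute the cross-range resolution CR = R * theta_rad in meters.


BW_rad = 0.054105207
CR = 106000 * 0.054105207 = 5735.2 m

5735.2 m


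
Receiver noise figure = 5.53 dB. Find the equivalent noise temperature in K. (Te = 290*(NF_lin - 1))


NF_lin = 10^(5.53/10) = 3.572728
Te = 290 * (3.572728 - 1) = 746.1 K

746.1 K


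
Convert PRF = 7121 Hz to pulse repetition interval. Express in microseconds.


PRI = 1/7121 = 0.0001404297 s = 140.4 us

140.4 us


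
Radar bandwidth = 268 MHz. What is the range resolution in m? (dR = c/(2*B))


dR = 3e8 / (2 * 268000000.0) = 0.56 m

0.56 m


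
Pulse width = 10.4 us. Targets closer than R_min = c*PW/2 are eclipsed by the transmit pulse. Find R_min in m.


R_min = 3e8 * 10.4e-6 / 2 = 1560.0 m

1560.0 m


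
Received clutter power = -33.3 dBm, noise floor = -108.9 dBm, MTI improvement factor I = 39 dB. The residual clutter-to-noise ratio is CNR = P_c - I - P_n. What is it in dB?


CNR = -33.3 - 39 - (-108.9) = 36.6 dB

36.6 dB


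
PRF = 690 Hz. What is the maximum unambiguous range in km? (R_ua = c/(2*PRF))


R_ua = 3e8 / (2 * 690) = 217391.3 m = 217.4 km

217.4 km


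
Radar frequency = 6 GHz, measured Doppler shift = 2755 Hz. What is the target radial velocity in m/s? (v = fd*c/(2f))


v = 2755 * 3e8 / (2 * 6000000000.0) = 68.9 m/s

68.9 m/s


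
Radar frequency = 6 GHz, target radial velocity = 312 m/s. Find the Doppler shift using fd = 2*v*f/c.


fd = 2 * 312 * 6000000000.0 / 3e8 = 12480.0 Hz

12480.0 Hz


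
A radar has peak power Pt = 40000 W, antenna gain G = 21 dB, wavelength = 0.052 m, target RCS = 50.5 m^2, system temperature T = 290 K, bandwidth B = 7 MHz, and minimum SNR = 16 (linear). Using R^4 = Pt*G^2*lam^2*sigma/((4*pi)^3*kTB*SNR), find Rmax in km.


G_lin = 10^(21/10) = 125.892541
R^4 = 40000 * 125.892541^2 * 0.052^2 * 50.5 / ((4*pi)^3 * 1.38e-23 * 290 * 7000000.0 * 16)
R^4 = 9.7327e16 m^4
R_max = (9.7327e16)^(1/4) = 17662.8 m = 17.7 km

17.7 km


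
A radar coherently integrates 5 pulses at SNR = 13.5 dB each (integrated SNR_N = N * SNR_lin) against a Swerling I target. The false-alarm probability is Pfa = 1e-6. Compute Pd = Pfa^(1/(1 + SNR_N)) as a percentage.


SNR_lin = 10^(13.5/10) = 22.38721
SNR_N = 5 * 22.38721 = 111.93605
1/(1 + SNR_N) = 1/112.93605 = 0.0088546
Pd = (1e-6)^0.0088546 = 0.88486
Pd = 88.5%

88.5%


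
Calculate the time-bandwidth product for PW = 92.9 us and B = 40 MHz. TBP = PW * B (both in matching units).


TBP = 92.9 * 40 = 3716.0

3716.0


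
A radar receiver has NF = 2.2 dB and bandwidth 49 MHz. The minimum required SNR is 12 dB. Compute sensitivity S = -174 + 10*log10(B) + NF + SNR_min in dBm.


10*log10(49000000.0) = 76.9
S = -174 + 76.9 + 2.2 + 12 = -82.9 dBm

-82.9 dBm


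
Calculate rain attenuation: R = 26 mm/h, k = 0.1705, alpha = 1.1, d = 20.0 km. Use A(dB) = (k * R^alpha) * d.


gamma = 0.1705 * 26^1.1 = 6.140377 dB/km
A = 6.140377 * 20.0 = 122.81 dB

122.81 dB


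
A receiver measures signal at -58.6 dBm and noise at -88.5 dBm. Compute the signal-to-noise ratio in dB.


SNR = -58.6 - (-88.5) = 29.9 dB

29.9 dB


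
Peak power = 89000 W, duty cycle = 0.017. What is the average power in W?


P_avg = 89000 * 0.017 = 1513.0 W

1513.0 W


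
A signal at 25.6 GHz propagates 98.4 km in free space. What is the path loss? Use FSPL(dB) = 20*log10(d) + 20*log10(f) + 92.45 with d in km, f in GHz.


20*log10(98.4) = 39.86
20*log10(25.6) = 28.16
FSPL = 160.5 dB

160.5 dB


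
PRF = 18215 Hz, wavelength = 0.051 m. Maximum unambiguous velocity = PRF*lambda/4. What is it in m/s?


V_ua = 18215 * 0.051 / 4 = 232.2 m/s

232.2 m/s


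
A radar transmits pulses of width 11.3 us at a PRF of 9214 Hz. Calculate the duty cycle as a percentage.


DC = 11.3e-6 * 9214 * 100 = 10.41%

10.41%


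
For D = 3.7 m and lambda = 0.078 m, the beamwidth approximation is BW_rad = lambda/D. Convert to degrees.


BW_rad = 0.078 / 3.7 = 0.021081
BW_deg = 1.21 degrees

1.21 degrees


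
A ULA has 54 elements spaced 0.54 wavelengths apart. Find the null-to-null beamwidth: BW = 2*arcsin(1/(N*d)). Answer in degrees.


1/(N*d) = 1/(54*0.54) = 0.034294
BW = 2*arcsin(0.034294) = 3.9 degrees

3.9 degrees


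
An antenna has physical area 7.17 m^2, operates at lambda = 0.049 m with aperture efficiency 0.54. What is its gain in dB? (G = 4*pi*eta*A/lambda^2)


G_linear = 4*pi*0.54*7.17/0.049^2 = 20264.25
G_dB = 10*log10(20264.25) = 43.1 dB

43.1 dB


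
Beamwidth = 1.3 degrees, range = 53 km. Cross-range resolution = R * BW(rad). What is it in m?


BW_rad = 0.02268928
CR = 53000 * 0.02268928 = 1202.5 m

1202.5 m


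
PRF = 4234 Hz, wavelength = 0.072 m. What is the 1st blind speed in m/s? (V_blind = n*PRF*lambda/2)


V_blind = 1 * 4234 * 0.072 / 2 = 152.4 m/s

152.4 m/s


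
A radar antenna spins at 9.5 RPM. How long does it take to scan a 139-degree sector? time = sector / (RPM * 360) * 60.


t = 139 / (9.5 * 360) * 60 = 2.44 s

2.44 s


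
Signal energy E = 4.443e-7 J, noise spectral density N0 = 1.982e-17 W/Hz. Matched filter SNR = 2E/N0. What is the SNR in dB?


SNR_lin = 2 * 4.443e-7 / 1.982e-17 = 4.483e10
SNR_dB = 10*log10(4.483e10) = 106.5 dB

106.5 dB


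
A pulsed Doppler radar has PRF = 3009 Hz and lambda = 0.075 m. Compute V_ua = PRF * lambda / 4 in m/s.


V_ua = 3009 * 0.075 / 4 = 56.4 m/s

56.4 m/s


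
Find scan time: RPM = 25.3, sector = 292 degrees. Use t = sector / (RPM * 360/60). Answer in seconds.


t = 292 / (25.3 * 360) * 60 = 1.92 s

1.92 s


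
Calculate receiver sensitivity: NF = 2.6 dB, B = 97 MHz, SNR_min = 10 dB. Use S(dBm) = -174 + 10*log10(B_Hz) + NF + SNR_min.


10*log10(97000000.0) = 79.87
S = -174 + 79.87 + 2.6 + 10 = -81.5 dBm

-81.5 dBm


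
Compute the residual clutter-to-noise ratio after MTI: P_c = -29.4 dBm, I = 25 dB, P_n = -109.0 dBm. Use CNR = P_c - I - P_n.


CNR = -29.4 - 25 - (-109.0) = 54.6 dB

54.6 dB


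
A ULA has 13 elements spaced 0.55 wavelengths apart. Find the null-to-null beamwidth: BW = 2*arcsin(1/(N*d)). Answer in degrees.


1/(N*d) = 1/(13*0.55) = 0.13986
BW = 2*arcsin(0.13986) = 16.1 degrees

16.1 degrees


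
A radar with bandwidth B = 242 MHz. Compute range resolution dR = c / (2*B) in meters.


dR = 3e8 / (2 * 242000000.0) = 0.62 m

0.62 m


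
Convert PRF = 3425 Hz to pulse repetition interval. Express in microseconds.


PRI = 1/3425 = 0.0002919708 s = 292.0 us

292.0 us


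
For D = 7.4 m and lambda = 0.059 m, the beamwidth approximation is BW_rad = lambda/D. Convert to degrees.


BW_rad = 0.059 / 7.4 = 0.007973
BW_deg = 0.46 degrees

0.46 degrees


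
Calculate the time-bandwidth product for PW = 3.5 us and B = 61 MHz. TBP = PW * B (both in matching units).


TBP = 3.5 * 61 = 213.5

213.5


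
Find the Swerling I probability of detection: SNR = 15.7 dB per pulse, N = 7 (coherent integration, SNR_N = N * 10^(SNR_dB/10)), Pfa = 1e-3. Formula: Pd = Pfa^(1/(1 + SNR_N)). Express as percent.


SNR_lin = 10^(15.7/10) = 37.15352
SNR_N = 7 * 37.15352 = 260.07464
1/(1 + SNR_N) = 1/261.07464 = 0.0038303
Pd = (1e-3)^0.0038303 = 0.97389
Pd = 97.4%

97.4%


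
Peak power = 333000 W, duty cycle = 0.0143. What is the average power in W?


P_avg = 333000 * 0.0143 = 4761.9 W

4761.9 W


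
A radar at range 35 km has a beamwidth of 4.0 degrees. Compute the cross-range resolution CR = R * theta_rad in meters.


BW_rad = 0.06981317
CR = 35000 * 0.06981317 = 2443.5 m

2443.5 m


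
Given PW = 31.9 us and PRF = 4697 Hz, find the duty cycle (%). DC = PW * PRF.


DC = 31.9e-6 * 4697 * 100 = 14.98%

14.98%


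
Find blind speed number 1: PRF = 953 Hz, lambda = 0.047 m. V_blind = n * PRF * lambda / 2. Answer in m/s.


V_blind = 1 * 953 * 0.047 / 2 = 22.4 m/s

22.4 m/s


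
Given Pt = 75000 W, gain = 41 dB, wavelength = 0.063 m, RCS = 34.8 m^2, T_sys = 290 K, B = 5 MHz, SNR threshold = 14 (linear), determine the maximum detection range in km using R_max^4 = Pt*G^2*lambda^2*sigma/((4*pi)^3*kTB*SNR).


G_lin = 10^(41/10) = 12589.254118
R^4 = 75000 * 12589.254118^2 * 0.063^2 * 34.8 / ((4*pi)^3 * 1.38e-23 * 290 * 5000000.0 * 14)
R^4 = 2.95336e21 m^4
R_max = (2.95336e21)^(1/4) = 233119.8 m = 233.1 km

233.1 km


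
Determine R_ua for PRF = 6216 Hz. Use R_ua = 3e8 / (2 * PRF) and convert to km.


R_ua = 3e8 / (2 * 6216) = 24131.3 m = 24.1 km

24.1 km


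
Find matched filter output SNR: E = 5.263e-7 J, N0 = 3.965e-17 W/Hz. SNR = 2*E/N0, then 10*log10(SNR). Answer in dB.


SNR_lin = 2 * 5.263e-7 / 3.965e-17 = 2.655e10
SNR_dB = 10*log10(2.655e10) = 104.2 dB

104.2 dB


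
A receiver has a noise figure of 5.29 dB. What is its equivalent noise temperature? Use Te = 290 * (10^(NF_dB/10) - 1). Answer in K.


NF_lin = 10^(5.29/10) = 3.380648
Te = 290 * (3.380648 - 1) = 690.4 K

690.4 K


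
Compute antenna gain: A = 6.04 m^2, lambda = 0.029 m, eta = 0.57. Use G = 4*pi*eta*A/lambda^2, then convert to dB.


G_linear = 4*pi*0.57*6.04/0.029^2 = 51442.93
G_dB = 10*log10(51442.93) = 47.1 dB

47.1 dB


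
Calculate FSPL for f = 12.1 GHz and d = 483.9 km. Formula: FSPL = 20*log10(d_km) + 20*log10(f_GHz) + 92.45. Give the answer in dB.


20*log10(483.9) = 53.7
20*log10(12.1) = 21.66
FSPL = 167.8 dB

167.8 dB


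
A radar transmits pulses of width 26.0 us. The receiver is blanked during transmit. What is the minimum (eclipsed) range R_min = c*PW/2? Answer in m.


R_min = 3e8 * 26.0e-6 / 2 = 3900.0 m

3900.0 m


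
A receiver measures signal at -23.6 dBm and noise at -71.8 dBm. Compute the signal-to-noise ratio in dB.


SNR = -23.6 - (-71.8) = 48.2 dB

48.2 dB


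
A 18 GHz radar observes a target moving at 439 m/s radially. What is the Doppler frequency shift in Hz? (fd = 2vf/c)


fd = 2 * 439 * 18000000000.0 / 3e8 = 52680.0 Hz

52680.0 Hz


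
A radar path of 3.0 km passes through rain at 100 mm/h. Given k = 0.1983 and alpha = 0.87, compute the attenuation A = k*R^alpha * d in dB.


gamma = 0.1983 * 100^0.87 = 10.897396 dB/km
A = 10.897396 * 3.0 = 32.69 dB

32.69 dB


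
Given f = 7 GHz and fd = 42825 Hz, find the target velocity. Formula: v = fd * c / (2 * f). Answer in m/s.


v = 42825 * 3e8 / (2 * 7000000000.0) = 917.7 m/s

917.7 m/s


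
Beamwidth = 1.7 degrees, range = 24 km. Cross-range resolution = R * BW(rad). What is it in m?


BW_rad = 0.029670597
CR = 24000 * 0.029670597 = 712.1 m

712.1 m


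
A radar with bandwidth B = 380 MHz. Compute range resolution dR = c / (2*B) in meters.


dR = 3e8 / (2 * 380000000.0) = 0.39 m

0.39 m


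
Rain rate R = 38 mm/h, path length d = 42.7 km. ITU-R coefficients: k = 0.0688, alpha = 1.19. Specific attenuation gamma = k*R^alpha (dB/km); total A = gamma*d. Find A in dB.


gamma = 0.0688 * 38^1.19 = 5.218323 dB/km
A = 5.218323 * 42.7 = 222.82 dB

222.82 dB


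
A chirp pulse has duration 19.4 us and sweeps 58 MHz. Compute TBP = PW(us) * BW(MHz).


TBP = 19.4 * 58 = 1125.2

1125.2


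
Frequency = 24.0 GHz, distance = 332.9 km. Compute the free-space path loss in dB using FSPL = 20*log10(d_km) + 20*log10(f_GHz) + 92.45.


20*log10(332.9) = 50.45
20*log10(24.0) = 27.6
FSPL = 170.5 dB

170.5 dB


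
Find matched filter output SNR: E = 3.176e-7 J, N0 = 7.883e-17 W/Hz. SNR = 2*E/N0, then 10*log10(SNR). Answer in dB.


SNR_lin = 2 * 3.176e-7 / 7.883e-17 = 8.058e9
SNR_dB = 10*log10(8.058e9) = 99.1 dB

99.1 dB


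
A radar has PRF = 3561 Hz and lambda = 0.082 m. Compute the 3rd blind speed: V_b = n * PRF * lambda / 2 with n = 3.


V_blind = 3 * 3561 * 0.082 / 2 = 438.0 m/s

438.0 m/s


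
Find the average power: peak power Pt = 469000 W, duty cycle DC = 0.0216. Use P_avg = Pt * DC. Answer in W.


P_avg = 469000 * 0.0216 = 10130.4 W

10130.4 W


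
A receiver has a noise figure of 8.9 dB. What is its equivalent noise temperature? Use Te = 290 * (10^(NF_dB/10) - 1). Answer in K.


NF_lin = 10^(8.9/10) = 7.762471
Te = 290 * (7.762471 - 1) = 1961.1 K

1961.1 K


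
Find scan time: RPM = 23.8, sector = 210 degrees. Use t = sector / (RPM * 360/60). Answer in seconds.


t = 210 / (23.8 * 360) * 60 = 1.47 s

1.47 s


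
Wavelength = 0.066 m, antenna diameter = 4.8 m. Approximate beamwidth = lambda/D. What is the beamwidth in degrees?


BW_rad = 0.066 / 4.8 = 0.01375
BW_deg = 0.79 degrees

0.79 degrees


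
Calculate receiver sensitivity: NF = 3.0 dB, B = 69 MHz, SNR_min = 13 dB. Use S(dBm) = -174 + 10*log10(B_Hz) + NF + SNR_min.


10*log10(69000000.0) = 78.39
S = -174 + 78.39 + 3.0 + 13 = -79.6 dBm

-79.6 dBm


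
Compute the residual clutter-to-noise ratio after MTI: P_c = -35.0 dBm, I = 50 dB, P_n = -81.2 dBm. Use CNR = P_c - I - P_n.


CNR = -35.0 - 50 - (-81.2) = -3.8 dB

-3.8 dB


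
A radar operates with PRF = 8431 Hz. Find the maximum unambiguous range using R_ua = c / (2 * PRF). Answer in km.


R_ua = 3e8 / (2 * 8431) = 17791.5 m = 17.8 km

17.8 km


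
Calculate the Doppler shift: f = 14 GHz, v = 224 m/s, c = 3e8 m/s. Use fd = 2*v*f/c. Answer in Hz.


fd = 2 * 224 * 14000000000.0 / 3e8 = 20906.7 Hz

20906.7 Hz


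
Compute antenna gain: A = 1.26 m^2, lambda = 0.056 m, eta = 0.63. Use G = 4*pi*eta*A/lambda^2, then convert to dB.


G_linear = 4*pi*0.63*1.26/0.056^2 = 3180.86
G_dB = 10*log10(3180.86) = 35.0 dB

35.0 dB


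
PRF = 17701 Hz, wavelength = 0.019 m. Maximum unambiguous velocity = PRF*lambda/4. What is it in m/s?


V_ua = 17701 * 0.019 / 4 = 84.1 m/s

84.1 m/s


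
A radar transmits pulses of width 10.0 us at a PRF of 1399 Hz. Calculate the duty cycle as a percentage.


DC = 10.0e-6 * 1399 * 100 = 1.4%

1.4%


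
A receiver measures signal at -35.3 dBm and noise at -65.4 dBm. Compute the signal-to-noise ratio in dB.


SNR = -35.3 - (-65.4) = 30.1 dB

30.1 dB


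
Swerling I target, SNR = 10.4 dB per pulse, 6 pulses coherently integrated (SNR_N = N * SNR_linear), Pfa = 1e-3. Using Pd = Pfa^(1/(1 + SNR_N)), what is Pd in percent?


SNR_lin = 10^(10.4/10) = 10.96478
SNR_N = 6 * 10.96478 = 65.78868
1/(1 + SNR_N) = 1/66.78868 = 0.0149726
Pd = (1e-3)^0.0149726 = 0.90174
Pd = 90.2%

90.2%


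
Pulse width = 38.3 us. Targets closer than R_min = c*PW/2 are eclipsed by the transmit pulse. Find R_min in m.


R_min = 3e8 * 38.3e-6 / 2 = 5745.0 m

5745.0 m


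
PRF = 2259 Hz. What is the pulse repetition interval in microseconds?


PRI = 1/2259 = 0.0004426737 s = 442.7 us

442.7 us


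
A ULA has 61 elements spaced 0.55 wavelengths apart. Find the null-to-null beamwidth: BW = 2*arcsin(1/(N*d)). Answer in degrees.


1/(N*d) = 1/(61*0.55) = 0.029806
BW = 2*arcsin(0.029806) = 3.4 degrees

3.4 degrees


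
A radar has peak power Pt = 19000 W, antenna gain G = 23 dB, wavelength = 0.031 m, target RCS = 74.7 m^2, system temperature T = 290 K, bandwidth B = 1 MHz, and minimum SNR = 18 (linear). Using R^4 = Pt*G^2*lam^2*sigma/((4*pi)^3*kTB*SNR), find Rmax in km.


G_lin = 10^(23/10) = 199.526231
R^4 = 19000 * 199.526231^2 * 0.031^2 * 74.7 / ((4*pi)^3 * 1.38e-23 * 290 * 1000000.0 * 18)
R^4 = 3.79855e17 m^4
R_max = (3.79855e17)^(1/4) = 24825.9 m = 24.8 km

24.8 km


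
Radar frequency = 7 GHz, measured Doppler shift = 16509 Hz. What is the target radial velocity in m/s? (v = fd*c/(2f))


v = 16509 * 3e8 / (2 * 7000000000.0) = 353.8 m/s

353.8 m/s


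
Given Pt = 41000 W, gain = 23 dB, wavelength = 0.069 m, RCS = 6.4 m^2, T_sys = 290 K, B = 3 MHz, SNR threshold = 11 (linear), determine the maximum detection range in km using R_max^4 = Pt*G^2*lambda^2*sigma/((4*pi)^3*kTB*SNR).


G_lin = 10^(23/10) = 199.526231
R^4 = 41000 * 199.526231^2 * 0.069^2 * 6.4 / ((4*pi)^3 * 1.38e-23 * 290 * 3000000.0 * 11)
R^4 = 1.89776e17 m^4
R_max = (1.89776e17)^(1/4) = 20871.8 m = 20.9 km

20.9 km


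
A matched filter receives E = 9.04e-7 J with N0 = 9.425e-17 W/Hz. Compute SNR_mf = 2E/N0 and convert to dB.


SNR_lin = 2 * 9.04e-7 / 9.425e-17 = 1.918e10
SNR_dB = 10*log10(1.918e10) = 102.8 dB

102.8 dB


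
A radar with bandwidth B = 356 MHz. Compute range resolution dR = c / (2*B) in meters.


dR = 3e8 / (2 * 356000000.0) = 0.42 m

0.42 m


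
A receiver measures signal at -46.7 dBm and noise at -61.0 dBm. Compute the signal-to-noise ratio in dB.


SNR = -46.7 - (-61.0) = 14.3 dB

14.3 dB


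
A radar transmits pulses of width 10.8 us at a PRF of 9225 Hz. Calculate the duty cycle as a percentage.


DC = 10.8e-6 * 9225 * 100 = 9.96%

9.96%


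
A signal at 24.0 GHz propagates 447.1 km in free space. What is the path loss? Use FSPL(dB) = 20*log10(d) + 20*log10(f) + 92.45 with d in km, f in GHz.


20*log10(447.1) = 53.01
20*log10(24.0) = 27.6
FSPL = 173.1 dB

173.1 dB


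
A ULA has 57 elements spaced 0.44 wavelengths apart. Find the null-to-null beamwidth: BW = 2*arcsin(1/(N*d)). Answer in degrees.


1/(N*d) = 1/(57*0.44) = 0.039872
BW = 2*arcsin(0.039872) = 4.6 degrees

4.6 degrees


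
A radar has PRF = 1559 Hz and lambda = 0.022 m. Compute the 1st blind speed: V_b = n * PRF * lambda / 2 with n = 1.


V_blind = 1 * 1559 * 0.022 / 2 = 17.1 m/s

17.1 m/s


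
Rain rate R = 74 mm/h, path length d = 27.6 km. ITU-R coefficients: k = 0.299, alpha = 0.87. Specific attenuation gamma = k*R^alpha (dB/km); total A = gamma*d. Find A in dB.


gamma = 0.299 * 74^0.87 = 12.644533 dB/km
A = 12.644533 * 27.6 = 348.99 dB

348.99 dB


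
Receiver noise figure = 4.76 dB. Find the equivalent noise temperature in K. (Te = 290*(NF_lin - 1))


NF_lin = 10^(4.76/10) = 2.992265
Te = 290 * (2.992265 - 1) = 577.8 K

577.8 K


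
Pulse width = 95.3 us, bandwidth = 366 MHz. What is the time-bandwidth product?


TBP = 95.3 * 366 = 34879.8

34879.8


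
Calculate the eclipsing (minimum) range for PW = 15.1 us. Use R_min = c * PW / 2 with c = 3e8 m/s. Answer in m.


R_min = 3e8 * 15.1e-6 / 2 = 2265.0 m

2265.0 m


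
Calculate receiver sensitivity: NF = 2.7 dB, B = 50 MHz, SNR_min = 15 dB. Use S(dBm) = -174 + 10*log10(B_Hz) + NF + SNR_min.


10*log10(50000000.0) = 76.99
S = -174 + 76.99 + 2.7 + 15 = -79.3 dBm

-79.3 dBm


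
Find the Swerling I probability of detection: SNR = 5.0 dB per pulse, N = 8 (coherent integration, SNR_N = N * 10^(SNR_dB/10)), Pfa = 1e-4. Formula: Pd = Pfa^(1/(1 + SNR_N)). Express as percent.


SNR_lin = 10^(5.0/10) = 3.16228
SNR_N = 8 * 3.16228 = 25.29824
1/(1 + SNR_N) = 1/26.29824 = 0.0380254
Pd = (1e-4)^0.0380254 = 0.70453
Pd = 70.5%

70.5%


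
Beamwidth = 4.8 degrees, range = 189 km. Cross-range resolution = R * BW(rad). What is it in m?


BW_rad = 0.083775804
CR = 189000 * 0.083775804 = 15833.6 m

15833.6 m


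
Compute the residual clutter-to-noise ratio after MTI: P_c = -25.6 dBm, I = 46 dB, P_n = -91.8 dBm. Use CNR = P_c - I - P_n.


CNR = -25.6 - 46 - (-91.8) = 20.2 dB

20.2 dB


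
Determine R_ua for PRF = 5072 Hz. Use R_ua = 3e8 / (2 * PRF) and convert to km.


R_ua = 3e8 / (2 * 5072) = 29574.1 m = 29.6 km

29.6 km


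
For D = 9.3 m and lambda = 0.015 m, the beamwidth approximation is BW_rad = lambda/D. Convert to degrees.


BW_rad = 0.015 / 9.3 = 0.001613
BW_deg = 0.09 degrees

0.09 degrees


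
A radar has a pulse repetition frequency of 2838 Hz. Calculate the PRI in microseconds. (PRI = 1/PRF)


PRI = 1/2838 = 0.0003523608 s = 352.4 us

352.4 us


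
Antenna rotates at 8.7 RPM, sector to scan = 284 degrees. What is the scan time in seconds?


t = 284 / (8.7 * 360) * 60 = 5.44 s

5.44 s


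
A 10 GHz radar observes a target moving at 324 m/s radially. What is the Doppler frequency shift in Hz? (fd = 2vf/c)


fd = 2 * 324 * 10000000000.0 / 3e8 = 21600.0 Hz

21600.0 Hz


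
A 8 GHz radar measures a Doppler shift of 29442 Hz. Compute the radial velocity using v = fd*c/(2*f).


v = 29442 * 3e8 / (2 * 8000000000.0) = 552.0 m/s

552.0 m/s


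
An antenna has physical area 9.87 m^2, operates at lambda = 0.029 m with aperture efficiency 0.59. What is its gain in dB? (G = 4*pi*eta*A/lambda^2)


G_linear = 4*pi*0.59*9.87/0.029^2 = 87012.78
G_dB = 10*log10(87012.78) = 49.4 dB

49.4 dB


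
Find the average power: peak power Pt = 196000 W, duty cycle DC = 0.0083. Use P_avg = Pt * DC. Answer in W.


P_avg = 196000 * 0.0083 = 1626.8 W

1626.8 W


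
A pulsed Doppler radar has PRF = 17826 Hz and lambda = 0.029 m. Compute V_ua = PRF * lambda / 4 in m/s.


V_ua = 17826 * 0.029 / 4 = 129.2 m/s

129.2 m/s


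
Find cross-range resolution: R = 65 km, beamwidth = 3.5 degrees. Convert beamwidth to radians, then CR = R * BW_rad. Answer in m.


BW_rad = 0.061086524
CR = 65000 * 0.061086524 = 3970.6 m

3970.6 m


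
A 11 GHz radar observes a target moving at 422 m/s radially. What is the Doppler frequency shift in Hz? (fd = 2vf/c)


fd = 2 * 422 * 11000000000.0 / 3e8 = 30946.7 Hz

30946.7 Hz


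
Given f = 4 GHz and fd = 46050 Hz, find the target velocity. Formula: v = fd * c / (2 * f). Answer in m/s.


v = 46050 * 3e8 / (2 * 4000000000.0) = 1726.9 m/s

1726.9 m/s


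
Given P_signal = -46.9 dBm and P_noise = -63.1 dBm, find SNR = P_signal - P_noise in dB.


SNR = -46.9 - (-63.1) = 16.2 dB

16.2 dB


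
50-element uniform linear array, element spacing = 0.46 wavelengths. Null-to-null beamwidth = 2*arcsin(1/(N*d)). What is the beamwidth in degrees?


1/(N*d) = 1/(50*0.46) = 0.043478
BW = 2*arcsin(0.043478) = 5.0 degrees

5.0 degrees


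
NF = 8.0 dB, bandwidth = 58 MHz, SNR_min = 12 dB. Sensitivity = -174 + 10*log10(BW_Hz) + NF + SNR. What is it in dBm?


10*log10(58000000.0) = 77.63
S = -174 + 77.63 + 8.0 + 12 = -76.4 dBm

-76.4 dBm


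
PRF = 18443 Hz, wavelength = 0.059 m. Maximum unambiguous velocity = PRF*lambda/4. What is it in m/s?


V_ua = 18443 * 0.059 / 4 = 272.0 m/s

272.0 m/s


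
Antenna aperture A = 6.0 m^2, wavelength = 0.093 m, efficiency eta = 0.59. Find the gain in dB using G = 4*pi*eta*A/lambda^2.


G_linear = 4*pi*0.59*6.0/0.093^2 = 5143.36
G_dB = 10*log10(5143.36) = 37.1 dB

37.1 dB


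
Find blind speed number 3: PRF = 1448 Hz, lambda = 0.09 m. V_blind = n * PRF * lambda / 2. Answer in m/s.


V_blind = 3 * 1448 * 0.09 / 2 = 195.5 m/s

195.5 m/s


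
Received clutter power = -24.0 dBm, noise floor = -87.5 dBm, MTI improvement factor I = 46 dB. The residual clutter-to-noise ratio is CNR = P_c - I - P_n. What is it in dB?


CNR = -24.0 - 46 - (-87.5) = 17.5 dB

17.5 dB


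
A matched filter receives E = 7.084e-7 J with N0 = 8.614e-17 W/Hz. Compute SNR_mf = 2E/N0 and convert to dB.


SNR_lin = 2 * 7.084e-7 / 8.614e-17 = 1.645e10
SNR_dB = 10*log10(1.645e10) = 102.2 dB

102.2 dB


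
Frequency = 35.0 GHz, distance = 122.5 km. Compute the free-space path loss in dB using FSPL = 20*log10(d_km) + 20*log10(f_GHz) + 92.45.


20*log10(122.5) = 41.76
20*log10(35.0) = 30.88
FSPL = 165.1 dB

165.1 dB


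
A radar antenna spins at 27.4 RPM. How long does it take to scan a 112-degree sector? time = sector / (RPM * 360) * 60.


t = 112 / (27.4 * 360) * 60 = 0.68 s

0.68 s


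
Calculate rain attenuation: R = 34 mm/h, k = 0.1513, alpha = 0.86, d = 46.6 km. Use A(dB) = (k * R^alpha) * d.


gamma = 0.1513 * 34^0.86 = 3.139864 dB/km
A = 3.139864 * 46.6 = 146.32 dB

146.32 dB


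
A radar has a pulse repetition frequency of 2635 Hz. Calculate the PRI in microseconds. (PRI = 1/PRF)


PRI = 1/2635 = 0.0003795066 s = 379.5 us

379.5 us


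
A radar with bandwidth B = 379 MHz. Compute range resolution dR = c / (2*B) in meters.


dR = 3e8 / (2 * 379000000.0) = 0.4 m

0.4 m


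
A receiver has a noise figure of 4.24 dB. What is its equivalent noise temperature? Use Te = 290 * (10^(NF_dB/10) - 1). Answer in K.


NF_lin = 10^(4.24/10) = 2.654606
Te = 290 * (2.654606 - 1) = 479.8 K

479.8 K


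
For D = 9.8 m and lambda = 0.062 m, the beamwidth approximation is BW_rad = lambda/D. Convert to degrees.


BW_rad = 0.062 / 9.8 = 0.006327
BW_deg = 0.36 degrees

0.36 degrees


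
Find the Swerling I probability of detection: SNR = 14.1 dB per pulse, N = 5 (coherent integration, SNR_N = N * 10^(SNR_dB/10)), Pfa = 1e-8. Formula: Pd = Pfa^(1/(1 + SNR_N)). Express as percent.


SNR_lin = 10^(14.1/10) = 25.70396
SNR_N = 5 * 25.70396 = 128.5198
1/(1 + SNR_N) = 1/129.5198 = 0.0077208
Pd = (1e-8)^0.0077208 = 0.86743
Pd = 86.7%

86.7%


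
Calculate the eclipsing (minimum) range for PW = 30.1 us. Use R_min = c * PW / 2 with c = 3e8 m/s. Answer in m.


R_min = 3e8 * 30.1e-6 / 2 = 4515.0 m

4515.0 m


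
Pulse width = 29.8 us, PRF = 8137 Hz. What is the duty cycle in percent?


DC = 29.8e-6 * 8137 * 100 = 24.25%

24.25%


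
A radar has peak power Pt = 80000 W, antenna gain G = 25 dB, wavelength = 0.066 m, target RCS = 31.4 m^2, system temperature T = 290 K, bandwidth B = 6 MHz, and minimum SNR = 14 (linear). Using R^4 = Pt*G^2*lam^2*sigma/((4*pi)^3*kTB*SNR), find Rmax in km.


G_lin = 10^(25/10) = 316.227766
R^4 = 80000 * 316.227766^2 * 0.066^2 * 31.4 / ((4*pi)^3 * 1.38e-23 * 290 * 6000000.0 * 14)
R^4 = 1.64029e18 m^4
R_max = (1.64029e18)^(1/4) = 35787.4 m = 35.8 km

35.8 km


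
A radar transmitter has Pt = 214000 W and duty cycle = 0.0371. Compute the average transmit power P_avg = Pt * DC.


P_avg = 214000 * 0.0371 = 7939.4 W

7939.4 W


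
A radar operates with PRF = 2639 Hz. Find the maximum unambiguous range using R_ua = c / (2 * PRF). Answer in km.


R_ua = 3e8 / (2 * 2639) = 56839.7 m = 56.8 km

56.8 km


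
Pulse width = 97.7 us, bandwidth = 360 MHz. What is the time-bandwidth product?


TBP = 97.7 * 360 = 35172.0

35172.0


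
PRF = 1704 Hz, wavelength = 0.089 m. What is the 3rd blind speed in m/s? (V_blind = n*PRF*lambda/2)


V_blind = 3 * 1704 * 0.089 / 2 = 227.5 m/s

227.5 m/s


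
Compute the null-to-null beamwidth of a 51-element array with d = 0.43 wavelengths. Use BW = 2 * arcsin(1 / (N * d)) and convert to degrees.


1/(N*d) = 1/(51*0.43) = 0.0456
BW = 2*arcsin(0.0456) = 5.2 degrees

5.2 degrees


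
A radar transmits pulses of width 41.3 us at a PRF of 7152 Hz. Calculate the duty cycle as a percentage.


DC = 41.3e-6 * 7152 * 100 = 29.54%

29.54%


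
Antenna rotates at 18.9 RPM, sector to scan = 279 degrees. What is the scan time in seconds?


t = 279 / (18.9 * 360) * 60 = 2.46 s

2.46 s


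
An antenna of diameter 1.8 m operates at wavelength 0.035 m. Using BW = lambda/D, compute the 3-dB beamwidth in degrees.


BW_rad = 0.035 / 1.8 = 0.019444
BW_deg = 1.11 degrees

1.11 degrees


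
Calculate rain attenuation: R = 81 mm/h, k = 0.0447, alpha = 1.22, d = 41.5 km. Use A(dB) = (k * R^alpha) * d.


gamma = 0.0447 * 81^1.22 = 9.520489 dB/km
A = 9.520489 * 41.5 = 395.1 dB

395.1 dB


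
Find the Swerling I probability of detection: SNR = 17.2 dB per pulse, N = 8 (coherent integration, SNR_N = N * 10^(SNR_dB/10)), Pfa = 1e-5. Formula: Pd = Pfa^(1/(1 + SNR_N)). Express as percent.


SNR_lin = 10^(17.2/10) = 52.48075
SNR_N = 8 * 52.48075 = 419.846
1/(1 + SNR_N) = 1/420.846 = 0.0023762
Pd = (1e-5)^0.0023762 = 0.97301
Pd = 97.3%

97.3%


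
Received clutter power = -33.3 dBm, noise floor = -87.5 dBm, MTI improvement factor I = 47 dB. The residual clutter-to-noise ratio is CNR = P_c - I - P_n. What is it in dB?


CNR = -33.3 - 47 - (-87.5) = 7.2 dB

7.2 dB


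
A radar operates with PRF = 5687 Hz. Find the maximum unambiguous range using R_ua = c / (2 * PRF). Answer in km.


R_ua = 3e8 / (2 * 5687) = 26375.9 m = 26.4 km

26.4 km


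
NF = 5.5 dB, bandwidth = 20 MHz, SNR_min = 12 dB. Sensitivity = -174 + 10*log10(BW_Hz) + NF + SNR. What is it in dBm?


10*log10(20000000.0) = 73.01
S = -174 + 73.01 + 5.5 + 12 = -83.5 dBm

-83.5 dBm


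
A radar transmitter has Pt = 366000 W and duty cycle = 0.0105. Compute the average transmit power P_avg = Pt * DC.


P_avg = 366000 * 0.0105 = 3843.0 W

3843.0 W


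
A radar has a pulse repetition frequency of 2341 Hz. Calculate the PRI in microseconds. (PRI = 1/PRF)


PRI = 1/2341 = 0.0004271679 s = 427.2 us

427.2 us


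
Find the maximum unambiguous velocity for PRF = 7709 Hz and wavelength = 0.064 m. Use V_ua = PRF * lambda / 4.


V_ua = 7709 * 0.064 / 4 = 123.3 m/s

123.3 m/s


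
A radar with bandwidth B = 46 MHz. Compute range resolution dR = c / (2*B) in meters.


dR = 3e8 / (2 * 46000000.0) = 3.26 m

3.26 m


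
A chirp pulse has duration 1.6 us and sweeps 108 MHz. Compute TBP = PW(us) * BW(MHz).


TBP = 1.6 * 108 = 172.8

172.8


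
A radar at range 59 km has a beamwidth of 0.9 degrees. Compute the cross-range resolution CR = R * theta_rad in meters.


BW_rad = 0.015707963
CR = 59000 * 0.015707963 = 926.8 m

926.8 m


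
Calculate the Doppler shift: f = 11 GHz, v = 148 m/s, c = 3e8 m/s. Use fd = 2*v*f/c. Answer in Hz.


fd = 2 * 148 * 11000000000.0 / 3e8 = 10853.3 Hz

10853.3 Hz


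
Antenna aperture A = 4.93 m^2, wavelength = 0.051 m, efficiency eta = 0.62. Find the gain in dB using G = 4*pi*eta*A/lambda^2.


G_linear = 4*pi*0.62*4.93/0.051^2 = 14767.54
G_dB = 10*log10(14767.54) = 41.7 dB

41.7 dB


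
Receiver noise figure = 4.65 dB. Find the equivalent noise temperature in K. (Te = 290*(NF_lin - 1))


NF_lin = 10^(4.65/10) = 2.917427
Te = 290 * (2.917427 - 1) = 556.1 K

556.1 K


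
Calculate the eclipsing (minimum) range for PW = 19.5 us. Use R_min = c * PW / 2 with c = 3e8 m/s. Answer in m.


R_min = 3e8 * 19.5e-6 / 2 = 2925.0 m

2925.0 m


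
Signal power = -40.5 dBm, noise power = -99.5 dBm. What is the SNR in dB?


SNR = -40.5 - (-99.5) = 59.0 dB

59.0 dB


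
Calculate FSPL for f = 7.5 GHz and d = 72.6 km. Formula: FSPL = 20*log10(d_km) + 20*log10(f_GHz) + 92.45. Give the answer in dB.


20*log10(72.6) = 37.22
20*log10(7.5) = 17.5
FSPL = 147.2 dB

147.2 dB


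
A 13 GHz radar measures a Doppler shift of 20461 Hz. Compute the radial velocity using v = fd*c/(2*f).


v = 20461 * 3e8 / (2 * 13000000000.0) = 236.1 m/s

236.1 m/s


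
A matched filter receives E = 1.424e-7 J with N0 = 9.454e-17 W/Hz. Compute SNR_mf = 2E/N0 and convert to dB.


SNR_lin = 2 * 1.424e-7 / 9.454e-17 = 3.012e9
SNR_dB = 10*log10(3.012e9) = 94.8 dB

94.8 dB


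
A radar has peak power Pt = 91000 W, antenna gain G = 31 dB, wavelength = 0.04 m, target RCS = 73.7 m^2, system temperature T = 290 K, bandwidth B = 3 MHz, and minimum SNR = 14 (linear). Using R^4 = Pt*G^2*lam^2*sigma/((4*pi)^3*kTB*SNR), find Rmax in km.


G_lin = 10^(31/10) = 1258.925412
R^4 = 91000 * 1258.925412^2 * 0.04^2 * 73.7 / ((4*pi)^3 * 1.38e-23 * 290 * 3000000.0 * 14)
R^4 = 5.09886e19 m^4
R_max = (5.09886e19)^(1/4) = 84502.2 m = 84.5 km

84.5 km


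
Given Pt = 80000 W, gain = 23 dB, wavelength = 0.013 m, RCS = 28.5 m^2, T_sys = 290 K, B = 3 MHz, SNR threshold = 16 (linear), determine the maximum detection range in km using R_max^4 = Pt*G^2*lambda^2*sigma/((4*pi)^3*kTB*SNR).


G_lin = 10^(23/10) = 199.526231
R^4 = 80000 * 199.526231^2 * 0.013^2 * 28.5 / ((4*pi)^3 * 1.38e-23 * 290 * 3000000.0 * 16)
R^4 = 4.02415e16 m^4
R_max = (4.02415e16)^(1/4) = 14163.4 m = 14.2 km

14.2 km


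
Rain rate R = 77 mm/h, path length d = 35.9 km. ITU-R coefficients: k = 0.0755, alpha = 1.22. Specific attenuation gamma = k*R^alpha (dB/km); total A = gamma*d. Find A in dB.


gamma = 0.0755 * 77^1.22 = 15.117001 dB/km
A = 15.117001 * 35.9 = 542.7 dB

542.7 dB


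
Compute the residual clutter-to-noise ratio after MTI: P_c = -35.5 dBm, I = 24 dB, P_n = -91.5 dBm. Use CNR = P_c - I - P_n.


CNR = -35.5 - 24 - (-91.5) = 32.0 dB

32.0 dB


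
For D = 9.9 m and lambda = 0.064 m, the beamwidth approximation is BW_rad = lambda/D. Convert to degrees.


BW_rad = 0.064 / 9.9 = 0.006465
BW_deg = 0.37 degrees

0.37 degrees


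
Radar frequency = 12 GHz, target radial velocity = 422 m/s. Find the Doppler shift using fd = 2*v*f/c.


fd = 2 * 422 * 12000000000.0 / 3e8 = 33760.0 Hz

33760.0 Hz


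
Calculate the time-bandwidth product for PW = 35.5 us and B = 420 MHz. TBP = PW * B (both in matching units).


TBP = 35.5 * 420 = 14910.0

14910.0


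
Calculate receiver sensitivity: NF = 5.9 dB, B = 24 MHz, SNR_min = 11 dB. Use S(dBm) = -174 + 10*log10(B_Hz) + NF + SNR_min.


10*log10(24000000.0) = 73.8
S = -174 + 73.8 + 5.9 + 11 = -83.3 dBm

-83.3 dBm


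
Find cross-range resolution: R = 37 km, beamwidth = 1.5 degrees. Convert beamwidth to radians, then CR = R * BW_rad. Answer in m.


BW_rad = 0.026179939
CR = 37000 * 0.026179939 = 968.7 m

968.7 m


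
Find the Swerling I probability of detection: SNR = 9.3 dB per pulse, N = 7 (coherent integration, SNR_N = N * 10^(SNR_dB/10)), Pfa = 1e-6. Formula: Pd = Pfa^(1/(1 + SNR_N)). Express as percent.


SNR_lin = 10^(9.3/10) = 8.51138
SNR_N = 7 * 8.51138 = 59.57966
1/(1 + SNR_N) = 1/60.57966 = 0.0165072
Pd = (1e-6)^0.0165072 = 0.79608
Pd = 79.6%

79.6%


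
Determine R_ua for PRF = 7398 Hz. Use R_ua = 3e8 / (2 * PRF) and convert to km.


R_ua = 3e8 / (2 * 7398) = 20275.8 m = 20.3 km

20.3 km


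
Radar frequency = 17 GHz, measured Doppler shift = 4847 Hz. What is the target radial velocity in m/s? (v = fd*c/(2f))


v = 4847 * 3e8 / (2 * 17000000000.0) = 42.8 m/s

42.8 m/s


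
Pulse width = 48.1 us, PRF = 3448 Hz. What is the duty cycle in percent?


DC = 48.1e-6 * 3448 * 100 = 16.58%

16.58%


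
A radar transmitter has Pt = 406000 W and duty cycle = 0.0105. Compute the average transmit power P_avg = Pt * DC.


P_avg = 406000 * 0.0105 = 4263.0 W

4263.0 W


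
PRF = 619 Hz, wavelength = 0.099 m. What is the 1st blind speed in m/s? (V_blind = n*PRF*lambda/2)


V_blind = 1 * 619 * 0.099 / 2 = 30.6 m/s

30.6 m/s


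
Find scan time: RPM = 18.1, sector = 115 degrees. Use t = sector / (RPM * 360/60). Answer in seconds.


t = 115 / (18.1 * 360) * 60 = 1.06 s

1.06 s


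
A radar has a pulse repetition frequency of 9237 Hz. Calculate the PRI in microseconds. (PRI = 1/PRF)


PRI = 1/9237 = 0.0001082603 s = 108.3 us

108.3 us


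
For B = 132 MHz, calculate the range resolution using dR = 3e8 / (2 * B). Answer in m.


dR = 3e8 / (2 * 132000000.0) = 1.14 m

1.14 m


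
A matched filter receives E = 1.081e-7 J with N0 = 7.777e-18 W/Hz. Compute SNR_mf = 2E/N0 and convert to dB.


SNR_lin = 2 * 1.081e-7 / 7.777e-18 = 2.78e10
SNR_dB = 10*log10(2.78e10) = 104.4 dB

104.4 dB


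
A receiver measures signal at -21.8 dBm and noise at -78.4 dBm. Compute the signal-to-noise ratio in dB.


SNR = -21.8 - (-78.4) = 56.6 dB

56.6 dB


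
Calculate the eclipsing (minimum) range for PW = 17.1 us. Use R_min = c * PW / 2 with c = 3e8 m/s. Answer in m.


R_min = 3e8 * 17.1e-6 / 2 = 2565.0 m

2565.0 m


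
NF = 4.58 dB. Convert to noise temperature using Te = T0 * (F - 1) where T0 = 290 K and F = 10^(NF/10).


NF_lin = 10^(4.58/10) = 2.870781
Te = 290 * (2.870781 - 1) = 542.5 K

542.5 K


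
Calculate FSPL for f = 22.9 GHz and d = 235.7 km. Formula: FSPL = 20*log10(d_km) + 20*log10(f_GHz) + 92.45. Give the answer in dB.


20*log10(235.7) = 47.45
20*log10(22.9) = 27.2
FSPL = 167.1 dB

167.1 dB


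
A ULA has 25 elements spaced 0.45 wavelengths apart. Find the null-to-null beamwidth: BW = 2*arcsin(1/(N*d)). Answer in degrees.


1/(N*d) = 1/(25*0.45) = 0.088889
BW = 2*arcsin(0.088889) = 10.2 degrees

10.2 degrees


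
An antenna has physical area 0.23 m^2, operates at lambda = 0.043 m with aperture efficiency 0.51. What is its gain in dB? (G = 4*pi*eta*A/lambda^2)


G_linear = 4*pi*0.51*0.23/0.043^2 = 797.21
G_dB = 10*log10(797.21) = 29.0 dB

29.0 dB


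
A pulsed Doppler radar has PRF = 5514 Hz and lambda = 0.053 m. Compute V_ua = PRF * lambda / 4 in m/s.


V_ua = 5514 * 0.053 / 4 = 73.1 m/s

73.1 m/s
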